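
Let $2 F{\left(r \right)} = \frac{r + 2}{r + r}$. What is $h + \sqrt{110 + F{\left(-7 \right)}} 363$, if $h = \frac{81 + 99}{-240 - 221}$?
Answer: $- \frac{180}{461} + \frac{363 \sqrt{21595}}{14} \approx 3809.9$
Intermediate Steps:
$F{\left(r \right)} = \frac{2 + r}{4 r}$ ($F{\left(r \right)} = \frac{\left(r + 2\right) \frac{1}{r + r}}{2} = \frac{\left(2 + r\right) \frac{1}{2 r}}{2} = \frac{\frac{1}{2} \frac{1}{r} \left(2 + r\right)}{2} = \frac{2 + r}{4 r}$)
$h = - \frac{180}{461}$ ($h = \frac{180}{-461} = 180 \left(- \frac{1}{461}\right) = - \frac{180}{461} \approx -0.39046$)
$h + \sqrt{110 + F{\left(-7 \right)}} 363 = - \frac{180}{461} + \sqrt{110 + \frac{2 - 7}{4 \left(-7\right)}} 363 = - \frac{180}{461} + \sqrt{110 + \frac{1}{4} \left(- \frac{1}{7}\right) \left(-5\right)} 363 = - \frac{180}{461} + \sqrt{110 + \frac{5}{28}} \cdot 363 = - \frac{180}{461} + \sqrt{\frac{3085}{28}} \cdot 363 = - \frac{180}{461} + \frac{\sqrt{21595}}{14} \cdot 363 = - \frac{180}{461} + \frac{363 \sqrt{21595}}{14}$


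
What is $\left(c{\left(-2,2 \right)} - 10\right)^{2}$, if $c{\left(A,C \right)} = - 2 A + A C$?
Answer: $100$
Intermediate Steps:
$\left(c{\left(-2,2 \right)} - 10\right)^{2} = \left(- 2 \left(-2 + 2\right) - 10\right)^{2} = \left(\left(-2\right) 0 - 10\right)^{2} = \left(0 - 10\right)^{2} = \left(-10\right)^{2} = 100$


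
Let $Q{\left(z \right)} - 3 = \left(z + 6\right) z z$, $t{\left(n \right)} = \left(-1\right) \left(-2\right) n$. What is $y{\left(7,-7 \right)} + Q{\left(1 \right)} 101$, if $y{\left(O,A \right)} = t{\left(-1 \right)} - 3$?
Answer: $1005$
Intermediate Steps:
$t{\left(n \right)} = 2 n$
$Q{\left(z \right)} = 3 + z^{2} \left(6 + z\right)$ ($Q{\left(z \right)} = 3 + \left(z + 6\right) z z = 3 + \left(6 + z\right) z z = 3 + z \left(6 + z\right) z = 3 + z^{2} \left(6 + z\right)$)
$y{\left(O,A \right)} = -5$ ($y{\left(O,A \right)} = 2 \left(-1\right) - 3 = -2 - 3 = -5$)
$y{\left(7,-7 \right)} + Q{\left(1 \right)} 101 = -5 + \left(3 + 1^{3} + 6 \cdot 1^{2}\right) 101 = -5 + \left(3 + 1 + 6 \cdot 1\right) 101 = -5 + \left(3 + 1 + 6\right) 101 = -5 + 10 \cdot 101 = -5 + 1010 = 1005$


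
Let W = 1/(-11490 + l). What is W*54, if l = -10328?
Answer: -27/10909 ≈ -0.0024750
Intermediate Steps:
W = -1/21818 (W = 1/(-11490 - 10328) = 1/(-21818) = -1/21818 ≈ -4.5834e-5)
W*54 = -1/21818*54 = -27/10909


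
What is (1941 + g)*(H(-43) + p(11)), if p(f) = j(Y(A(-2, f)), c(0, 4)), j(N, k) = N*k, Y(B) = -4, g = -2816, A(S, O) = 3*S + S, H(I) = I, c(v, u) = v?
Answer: 37625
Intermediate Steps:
A(S, O) = 4*S
p(f) = 0 (p(f) = -4*0 = 0)
(1941 + g)*(H(-43) + p(11)) = (1941 - 2816)*(-43 + 0) = -875*(-43) = 37625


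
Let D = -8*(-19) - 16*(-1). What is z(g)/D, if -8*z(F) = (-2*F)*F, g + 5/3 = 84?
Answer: 61009/6048 ≈ 10.087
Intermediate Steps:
D = 168 (D = 152 + 16 = 168)
g = 247/3 (g = -5/3 + 84 = 247/3 ≈ 82.333)
z(F) = F²/4 (z(F) = -(-2*F)*F/8 = -(-1)*F²/4 = F²/4)
z(g)/D = ((247/3)²/4)/168 = ((¼)*(61009/9))*(1/168) = (61009/36)*(1/168) = 61009/6048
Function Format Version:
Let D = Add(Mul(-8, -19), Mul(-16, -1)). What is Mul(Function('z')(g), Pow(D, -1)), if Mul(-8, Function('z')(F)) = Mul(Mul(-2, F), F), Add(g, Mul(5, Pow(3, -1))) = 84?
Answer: Rational(61009, 6048) ≈ 10.087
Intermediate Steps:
D = 168 (D = Add(152, 16) = 168)
g = Rational(247, 3) (g = Add(Rational(-5, 3), 84) = Rational(247, 3) ≈ 82.333)
Function('z')(F) = Mul(Rational(1, 4), Pow(F, 2)) (Function('z')(F) = Mul(Rational(-1, 8), Mul(Mul(-2, F), F)) = Mul(Rational(-1, 8), Mul(-2, Pow(F, 2))) = Mul(Rational(1, 4), Pow(F, 2)))
Mul(Function('z')(g), Pow(D, -1)) = Mul(Mul(Rational(1, 4), Pow(Rational(247, 3), 2)), Pow(168, -1)) = Mul(Mul(Rational(1, 4), Rational(61009, 9)), Rational(1, 168)) = Mul(Rational(61009, 36), Rational(1, 168)) = Rational(61009, 6048)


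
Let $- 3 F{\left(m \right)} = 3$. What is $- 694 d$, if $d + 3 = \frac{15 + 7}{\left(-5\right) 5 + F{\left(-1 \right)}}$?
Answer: $\frac{34700}{13} \approx 2669.2$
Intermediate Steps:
$F{\left(m \right)} = -1$ ($F{\left(m \right)} = \left(- \frac{1}{3}\right) 3 = -1$)
$d = - \frac{50}{13}$ ($d = -3 + \frac{15 + 7}{\left(-5\right) 5 - 1} = -3 + \frac{22}{-25 - 1} = -3 + \frac{22}{-26} = -3 + 22 \left(- \frac{1}{26}\right) = -3 - \frac{11}{13} = - \frac{50}{13} \approx -3.8462$)
$- 694 d = \left(-694\right) \left(- \frac{50}{13}\right) = \frac{34700}{13}$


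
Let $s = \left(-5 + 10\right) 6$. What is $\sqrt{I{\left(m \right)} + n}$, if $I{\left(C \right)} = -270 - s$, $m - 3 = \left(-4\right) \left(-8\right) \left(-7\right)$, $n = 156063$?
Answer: $9 \sqrt{1923} \approx 394.67$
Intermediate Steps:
$s = 30$ ($s = 5 \cdot 6 = 30$)
$m = -221$ ($m = 3 + \left(-4\right) \left(-8\right) \left(-7\right) = 3 + 32 \left(-7\right) = 3 - 224 = -221$)
$I{\left(C \right)} = -300$ ($I{\left(C \right)} = -270 - 30 = -300$)
$\sqrt{I{\left(m \right)} + n} = \sqrt{-300 + 156063} = \sqrt{155763} = 9 \sqrt{1923}$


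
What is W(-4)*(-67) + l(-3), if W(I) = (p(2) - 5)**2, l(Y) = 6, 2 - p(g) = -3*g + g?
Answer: -61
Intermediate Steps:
p(g) = 2 + 2*g (p(g) = 2 - (-3*g + g) = 2 - (-2)*g = 2 + 2*g)
W(I) = 1 (W(I) = ((2 + 2*2) - 5)**2 = ((2 + 4) - 5)**2 = (6 - 5)**2 = 1**2 = 1)
W(-4)*(-67) + l(-3) = 1*(-67) + 6 = -67 + 6 = -61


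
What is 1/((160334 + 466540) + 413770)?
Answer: 1/1040644 ≈ 9.6094e-7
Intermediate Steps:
1/((160334 + 466540) + 413770) = 1/(626874 + 413770) = 1/1040644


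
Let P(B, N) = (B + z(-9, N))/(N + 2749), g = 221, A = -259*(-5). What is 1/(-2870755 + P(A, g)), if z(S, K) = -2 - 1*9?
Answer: -495/1421023511 ≈ -3.4834e-7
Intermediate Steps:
z(S, K) = -11 (z(S, K) = -2 - 9 = -11)
A = 1295
P(B, N) = (-11 + B)/(2749 + N) (P(B, N) = (B - 11)/(N + 2749) = (-11 + B)/(2749 + N))
1/(-2870755 + P(A, g)) = 1/(-2870755 + (-11 + 1295)/(2749 + 221)) = 1/(-2870755 + 1284/2970) = 1/(-2870755 + (1/2970)*1284) = 1/(-2870755 + 214/495) = 1/(-1421023511/495) = -495/1421023511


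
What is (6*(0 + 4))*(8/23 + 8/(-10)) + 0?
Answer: -1248/115 ≈ -10.852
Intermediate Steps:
(6*(0 + 4))*(8/23 + 8/(-10)) + 0 = (6*4)*(8*(1/23) + 8*(-⅒)) + 0 = 24*(8/23 - ⅘) + 0 = 24*(-52/115) + 0 = -1248/115 + 0 = -1248/115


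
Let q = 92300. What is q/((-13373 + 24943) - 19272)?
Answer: -46150/3851 ≈ -11.984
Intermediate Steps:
q/((-13373 + 24943) - 19272) = 92300/((-13373 + 24943) - 19272) = 92300/(11570 - 19272) = 92300/(-7702) = 92300*(-1/7702) = -46150/3851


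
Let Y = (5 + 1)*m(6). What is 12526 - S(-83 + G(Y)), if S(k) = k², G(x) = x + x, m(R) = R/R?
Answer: 7485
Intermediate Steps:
m(R) = 1
Y = 6 (Y = (5 + 1)*1 = 6*1 = 6)
G(x) = 2*x
12526 - S(-83 + G(Y)) = 12526 - (-83 + 2*6)² = 12526 - (-83 + 12)² = 12526 - 1*(-71)² = 12526 - 1*5041 = 12526 - 5041 = 7485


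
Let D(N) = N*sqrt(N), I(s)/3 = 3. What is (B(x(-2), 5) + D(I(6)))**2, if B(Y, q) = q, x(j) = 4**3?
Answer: 1024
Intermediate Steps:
x(j) = 64
I(s) = 9 (I(s) = 3*3 = 9)
D(N) = N**(3/2)
(B(x(-2), 5) + D(I(6)))**2 = (5 + 9**(3/2))**2 = (5 + 27)**2 = 32**2 = 1024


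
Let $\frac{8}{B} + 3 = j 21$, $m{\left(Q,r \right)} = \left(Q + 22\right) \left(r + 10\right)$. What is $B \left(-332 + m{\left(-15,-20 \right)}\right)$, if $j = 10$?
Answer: $- \frac{1072}{69} \approx -15.536$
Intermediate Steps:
$m{\left(Q,r \right)} = \left(10 + r\right) \left(22 + Q\right)$ ($m{\left(Q,r \right)} = \left(22 + Q\right) \left(10 + r\right) = \left(10 + r\right) \left(22 + Q\right)$)
$B = \frac{8}{207}$ ($B = \frac{8}{-3 + 10 \cdot 21} = \frac{8}{-3 + 210} = \frac{8}{207} \approx 0.038647$)
$B \left(-332 + m{\left(-15,-20 \right)}\right) = \frac{8 \left(-332 + \left(220 + 10 \left(-15\right) + 22 \left(-20\right) - -300\right)\right)}{207} = \frac{8 \left(-332 + \left(220 - 150 - 440 + 300\right)\right)}{207} = \frac{8 \left(-332 - 70\right)}{207} = \frac{8}{207} \left(-402\right) = - \frac{1072}{69}$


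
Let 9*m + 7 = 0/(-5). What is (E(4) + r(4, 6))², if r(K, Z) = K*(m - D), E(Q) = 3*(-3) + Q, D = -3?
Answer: 1225/81 ≈ 15.123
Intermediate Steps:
m = -7/9 (m = -7/9 + (0/(-5))/9 = -7/9 + (0*(-⅕))/9 = -7/9 + (⅑)*0 = -7/9 + 0 = -7/9 ≈ -0.77778)
E(Q) = -9 + Q
r(K, Z) = 20*K/9 (r(K, Z) = K*(-7/9 - 1*(-3)) = K*(-7/9 + 3) = K*(20/9) = 20*K/9)
(E(4) + r(4, 6))² = ((-9 + 4) + (20/9)*4)² = (-5 + 80/9)² = (35/9)² = 1225/81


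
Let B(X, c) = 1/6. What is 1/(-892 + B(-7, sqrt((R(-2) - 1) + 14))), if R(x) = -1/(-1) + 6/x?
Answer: -6/5351 ≈ -0.0011213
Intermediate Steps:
R(x) = 1 + 6/x (R(x) = -1*(-1) + 6/x = 1 + 6/x)
B(X, c) = 1/6
1/(-892 + B(-7, sqrt((R(-2) - 1) + 14))) = 1/(-892 + 1/6) = 1/(-5351/6) = -6/5351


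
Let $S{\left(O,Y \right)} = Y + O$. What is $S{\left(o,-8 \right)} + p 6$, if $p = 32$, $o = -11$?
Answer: $173$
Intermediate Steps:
$S{\left(O,Y \right)} = O + Y$
$S{\left(o,-8 \right)} + p 6 = \left(-11 - 8\right) + 32 \cdot 6 = -19 + 192 = 173$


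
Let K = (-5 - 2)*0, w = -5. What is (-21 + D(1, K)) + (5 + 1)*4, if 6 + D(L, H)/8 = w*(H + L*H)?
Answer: -45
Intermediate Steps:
K = 0 (K = -7*0 = 0)
D(L, H) = -48 - 40*H - 40*H*L (D(L, H) = -48 + 8*(-5*(H + L*H)) = -48 + 8*(-5*(H + H*L)) = -48 + 8*(-5*H - 5*H*L) = -48 + (-40*H - 40*H*L) = -48 - 40*H - 40*H*L)
(-21 + D(1, K)) + (5 + 1)*4 = (-21 + (-48 - 40*0 - 40*0*1)) + (5 + 1)*4 = (-21 + (-48 + 0 + 0)) + 6*4 = (-21 - 48) + 24 = -69 + 24 = -45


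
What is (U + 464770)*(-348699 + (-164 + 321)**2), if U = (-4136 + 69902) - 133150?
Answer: -128772933300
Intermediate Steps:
U = -67384 (U = 65766 - 133150 = -67384)
(U + 464770)*(-348699 + (-164 + 321)**2) = (-67384 + 464770)*(-348699 + (-164 + 321)**2) = 397386*(-348699 + 157**2) = 397386*(-348699 + 24649) = 397386*(-324050) = -128772933300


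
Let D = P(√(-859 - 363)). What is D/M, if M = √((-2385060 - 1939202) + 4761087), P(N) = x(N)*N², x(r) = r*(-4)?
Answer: 4888*I*√21352006/87365 ≈ 258.53*I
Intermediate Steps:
x(r) = -4*r
P(N) = -4*N³ (P(N) = (-4*N)*N² = -4*N³)
D = 4888*I*√1222 (D = -4*(-859 - 363)^(3/2) = -4*(-1222*I*√1222) = -(-4888)*I*√1222 = 4888*I*√1222 ≈ 1.7087e+5*I)
M = 5*√17473 (M = √(-4324262 + 4761087) = √436825 = 5*√17473 ≈ 660.93)
D/M = (4888*I*√1222)/((5*√17473)) = (4888*I*√1222)*(√17473/87365) = 4888*I*√21352006/87365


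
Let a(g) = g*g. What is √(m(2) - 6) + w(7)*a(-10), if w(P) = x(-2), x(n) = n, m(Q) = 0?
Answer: -200 + I*√6 ≈ -200.0 + 2.4495*I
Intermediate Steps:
a(g) = g²
w(P) = -2
√(m(2) - 6) + w(7)*a(-10) = √(0 - 6) - 2*(-10)² = √(-6) - 2*100 = I*√6 - 200 = -200 + I*√6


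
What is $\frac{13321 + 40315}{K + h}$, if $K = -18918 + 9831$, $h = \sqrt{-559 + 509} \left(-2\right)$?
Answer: $- \frac{487390332}{82573769} + \frac{536360 i \sqrt{2}}{82573769} \approx -5.9025 + 0.0091861 i$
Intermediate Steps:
$h = - 10 i \sqrt{2}$ ($h = \sqrt{-50} \left(-2\right) = 5 i \sqrt{2} \left(-2\right) = - 10 i \sqrt{2} \approx - 14.142 i$)
$K = -9087$
$\frac{13321 + 40315}{K + h} = \frac{13321 + 40315}{-9087 - 10 i \sqrt{2}} = \frac{53636}{-9087 - 10 i \sqrt{2}}$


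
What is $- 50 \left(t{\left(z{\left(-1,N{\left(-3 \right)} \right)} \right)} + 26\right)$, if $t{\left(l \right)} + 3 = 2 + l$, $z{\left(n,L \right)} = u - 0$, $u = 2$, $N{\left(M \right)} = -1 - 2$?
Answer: $-1350$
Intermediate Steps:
$N{\left(M \right)} = -3$
$z{\left(n,L \right)} = 2$ ($z{\left(n,L \right)} = 2 - 0 = 2 + 0 = 2$)
$t{\left(l \right)} = -1 + l$ ($t{\left(l \right)} = -3 + \left(2 + l\right) = -1 + l$)
$- 50 \left(t{\left(z{\left(-1,N{\left(-3 \right)} \right)} \right)} + 26\right) = - 50 \left(\left(-1 + 2\right) + 26\right) = - 50 \left(1 + 26\right) = \left(-50\right) 27 = -1350$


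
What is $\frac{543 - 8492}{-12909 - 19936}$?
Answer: $\frac{7949}{32845} \approx 0.24202$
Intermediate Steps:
$\frac{543 - 8492}{-12909 - 19936} = - \frac{7949}{-32845} = \left(-7949\right) \left(- \frac{1}{32845}\right) = \frac{7949}{32845}$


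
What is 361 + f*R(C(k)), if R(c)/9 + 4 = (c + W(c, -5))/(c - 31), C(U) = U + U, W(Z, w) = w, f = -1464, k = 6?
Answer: 1100467/19 ≈ 57919.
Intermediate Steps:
C(U) = 2*U
R(c) = -36 + 9*(-5 + c)/(-31 + c) (R(c) = -36 + 9*((c - 5)/(c - 31)) = -36 + 9*((-5 + c)/(-31 + c)) = -36 + 9*(-5 + c)/(-31 + c))
361 + f*R(C(k)) = 361 - 13176*(119 - 6*6)/(-31 + 2*6) = 361 - 13176*(119 - 3*12)/(-31 + 12) = 361 - 13176*(119 - 36)/(-19) = 361 - 13176*(-1)*83/19 = 361 - 1464*(-747/19) = 361 + 1093608/19 = 1100467/19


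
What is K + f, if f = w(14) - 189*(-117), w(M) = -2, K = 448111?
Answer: 470222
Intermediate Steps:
f = 22111 (f = -2 - 189*(-117) = -2 + 22113 = 22111)
K + f = 448111 + 22111 = 470222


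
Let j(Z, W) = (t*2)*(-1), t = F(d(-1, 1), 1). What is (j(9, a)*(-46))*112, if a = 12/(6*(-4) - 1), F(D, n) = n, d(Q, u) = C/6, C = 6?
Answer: 10304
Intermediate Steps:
d(Q, u) = 1 (d(Q, u) = 6/6 = 6*(1/6) = 1)
t = 1
a = -12/25 (a = 12/(-24 - 1) = 12/(-25) = 12*(-1/25) = -12/25 ≈ -0.48000)
j(Z, W) = -2 (j(Z, W) = (1*2)*(-1) = 2*(-1) = -2)
(j(9, a)*(-46))*112 = -2*(-46)*112 = 92*112 = 10304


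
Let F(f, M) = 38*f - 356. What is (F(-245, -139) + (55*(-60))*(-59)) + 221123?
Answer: 406157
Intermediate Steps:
F(f, M) = -356 + 38*f
(F(-245, -139) + (55*(-60))*(-59)) + 221123 = ((-356 + 38*(-245)) + (55*(-60))*(-59)) + 221123 = ((-356 - 9310) - 3300*(-59)) + 221123 = (-9666 + 194700) + 221123 = 185034 + 221123 = 406157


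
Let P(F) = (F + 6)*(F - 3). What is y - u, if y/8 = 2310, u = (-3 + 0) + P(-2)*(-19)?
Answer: 18103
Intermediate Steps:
P(F) = (-3 + F)*(6 + F) (P(F) = (6 + F)*(-3 + F) = (-3 + F)*(6 + F))
u = 377 (u = (-3 + 0) + (-18 + (-2)**2 + 3*(-2))*(-19) = -3 + (-18 + 4 - 6)*(-19) = -3 - 20*(-19) = -3 + 380 = 377)
y = 18480 (y = 8*2310 = 18480)
y - u = 18480 - 1*377 = 18480 - 377 = 18103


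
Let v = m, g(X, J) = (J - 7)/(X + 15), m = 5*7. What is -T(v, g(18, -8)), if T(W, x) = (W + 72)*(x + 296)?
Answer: -347857/11 ≈ -31623.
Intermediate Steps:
m = 35
g(X, J) = (-7 + J)/(15 + X)
v = 35
T(W, x) = (72 + W)*(296 + x)
-T(v, g(18, -8)) = -(21312 + 72*((-7 - 8)/(15 + 18)) + 296*35 + 35*((-7 - 8)/(15 + 18))) = -(21312 + 72*(-15/33) + 10360 + 35*(-15/33)) = -(21312 + 72*((1/33)*(-15)) + 10360 + 35*((1/33)*(-15))) = -(21312 + 72*(-5/11) + 10360 + 35*(-5/11)) = -(21312 - 360/11 + 10360 - 175/11) = -1*347857/11 = -347857/11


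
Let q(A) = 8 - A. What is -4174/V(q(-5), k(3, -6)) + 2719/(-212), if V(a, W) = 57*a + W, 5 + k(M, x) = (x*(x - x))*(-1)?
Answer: -360759/19504 ≈ -18.497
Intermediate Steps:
k(M, x) = -5 (k(M, x) = -5 + (x*(x - x))*(-1) = -5 + (x*0)*(-1) = -5 + 0*(-1) = -5 + 0 = -5)
V(a, W) = W + 57*a
-4174/V(q(-5), k(3, -6)) + 2719/(-212) = -4174/(-5 + 57*(8 - 1*(-5))) + 2719/(-212) = -4174/(-5 + 57*(8 + 5)) + 2719*(-1/212) = -4174/(-5 + 57*13) - 2719/212 = -4174/(-5 + 741) - 2719/212 = -4174/736 - 2719/212 = -4174*1/736 - 2719/212 = -2087/368 - 2719/212 = -360759/19504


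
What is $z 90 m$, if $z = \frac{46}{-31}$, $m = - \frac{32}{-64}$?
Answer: $- \frac{2070}{31} \approx -66.774$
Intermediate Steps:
$m = \frac{1}{2}$ ($m = \left(-32\right) \left(- \frac{1}{64}\right) = \frac{1}{2} \approx 0.5$)
$z = - \frac{46}{31}$ ($z = 46 \left(- \frac{1}{31}\right) = - \frac{46}{31} \approx -1.4839$)
$z 90 m = \left(- \frac{46}{31}\right) 90 \cdot \frac{1}{2} = \left(- \frac{4140}{31}\right) \frac{1}{2} = - \frac{2070}{31}$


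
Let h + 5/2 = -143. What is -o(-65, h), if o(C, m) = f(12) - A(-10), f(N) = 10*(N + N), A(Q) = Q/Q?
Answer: -239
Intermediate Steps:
A(Q) = 1
h = -291/2 (h = -5/2 - 143 = -291/2 ≈ -145.50)
f(N) = 20*N (f(N) = 10*(2*N) = 20*N)
o(C, m) = 239 (o(C, m) = 20*12 - 1*1 = 240 - 1 = 239)
-o(-65, h) = -1*239 = -239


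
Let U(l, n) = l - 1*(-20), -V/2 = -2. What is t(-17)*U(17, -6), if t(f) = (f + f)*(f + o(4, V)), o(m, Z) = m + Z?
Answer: 11322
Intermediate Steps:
V = 4 (V = -2*(-2) = 4)
o(m, Z) = Z + m
t(f) = 2*f*(8 + f) (t(f) = (f + f)*(f + (4 + 4)) = (2*f)*(f + 8) = (2*f)*(8 + f) = 2*f*(8 + f))
U(l, n) = 20 + l (U(l, n) = l + 20 = 20 + l)
t(-17)*U(17, -6) = (2*(-17)*(8 - 17))*(20 + 17) = (2*(-17)*(-9))*37 = 306*37 = 11322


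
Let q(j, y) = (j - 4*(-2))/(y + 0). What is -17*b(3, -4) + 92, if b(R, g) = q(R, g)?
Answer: 555/4 ≈ 138.75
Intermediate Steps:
q(j, y) = (8 + j)/y (q(j, y) = (j + 8)/y = (8 + j)/y)
b(R, g) = (8 + R)/g
-17*b(3, -4) + 92 = -17*(8 + 3)/(-4) + 92 = -(-17)*11/4 + 92 = -17*(-11/4) + 92 = 187/4 + 92 = 555/4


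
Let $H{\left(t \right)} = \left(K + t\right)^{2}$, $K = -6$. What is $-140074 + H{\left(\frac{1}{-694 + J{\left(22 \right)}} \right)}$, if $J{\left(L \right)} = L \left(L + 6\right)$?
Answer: $- \frac{851990255}{6084} \approx -1.4004 \cdot 10^{5}$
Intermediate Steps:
$J{\left(L \right)} = L \left(6 + L\right)$
$H{\left(t \right)} = \left(-6 + t\right)^{2}$
$-140074 + H{\left(\frac{1}{-694 + J{\left(22 \right)}} \right)} = -140074 + \left(-6 + \frac{1}{-694 + 22 \left(6 + 22\right)}\right)^{2} = -140074 + \left(-6 + \frac{1}{-694 + 22 \cdot 28}\right)^{2} = -140074 + \left(-6 + \frac{1}{-694 + 616}\right)^{2} = -140074 + \left(-6 + \frac{1}{-78}\right)^{2} = -140074 + \left(-6 - \frac{1}{78}\right)^{2} = -140074 + \left(- \frac{469}{78}\right)^{2} = -140074 + \frac{219961}{6084} = - \frac{851990255}{6084}$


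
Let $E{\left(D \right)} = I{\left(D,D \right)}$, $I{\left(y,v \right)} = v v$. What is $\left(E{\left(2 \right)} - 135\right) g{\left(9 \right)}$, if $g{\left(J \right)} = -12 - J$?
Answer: $2751$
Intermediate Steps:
$I{\left(y,v \right)} = v^{2}$
$E{\left(D \right)} = D^{2}$
$\left(E{\left(2 \right)} - 135\right) g{\left(9 \right)} = \left(2^{2} - 135\right) \left(-12 - 9\right) = \left(4 - 135\right) \left(-12 - 9\right) = \left(-131\right) \left(-21\right) = 2751$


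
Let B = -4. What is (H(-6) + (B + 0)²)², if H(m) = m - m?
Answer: 256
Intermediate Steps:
H(m) = 0
(H(-6) + (B + 0)²)² = (0 + (-4 + 0)²)² = (0 + (-4)²)² = (0 + 16)² = 16² = 256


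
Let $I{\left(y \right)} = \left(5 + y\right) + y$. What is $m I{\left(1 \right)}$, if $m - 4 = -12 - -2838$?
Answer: $19810$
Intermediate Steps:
$I{\left(y \right)} = 5 + 2 y$
$m = 2830$ ($m = 4 - -2826 = 4 + \left(-12 + 2838\right) = 4 + 2826 = 2830$)
$m I{\left(1 \right)} = 2830 \left(5 + 2 \cdot 1\right) = 2830 \left(5 + 2\right) = 2830 \cdot 7 = 19810$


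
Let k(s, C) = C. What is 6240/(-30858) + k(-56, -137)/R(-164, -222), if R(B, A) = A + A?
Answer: 6563/61716 ≈ 0.10634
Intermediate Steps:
R(B, A) = 2*A
6240/(-30858) + k(-56, -137)/R(-164, -222) = 6240/(-30858) - 137/(2*(-222)) = 6240*(-1/30858) - 137/(-444) = -1040/5143 - 137*(-1/444) = -1040/5143 + 137/444 = 6563/61716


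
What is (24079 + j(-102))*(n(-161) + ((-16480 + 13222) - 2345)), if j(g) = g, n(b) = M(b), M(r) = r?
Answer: -138203428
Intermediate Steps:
n(b) = b
(24079 + j(-102))*(n(-161) + ((-16480 + 13222) - 2345)) = (24079 - 102)*(-161 + ((-16480 + 13222) - 2345)) = 23977*(-161 + (-3258 - 2345)) = 23977*(-161 - 5603) = 23977*(-5764) = -138203428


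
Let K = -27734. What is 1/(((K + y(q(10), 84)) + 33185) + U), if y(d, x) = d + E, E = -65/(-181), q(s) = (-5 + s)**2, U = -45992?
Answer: -181/7333331 ≈ -2.4682e-5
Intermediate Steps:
E = 65/181 (E = -65*(-1/181) = 65/181 ≈ 0.35912)
y(d, x) = 65/181 + d (y(d, x) = d + 65/181 = 65/181 + d)
1/(((K + y(q(10), 84)) + 33185) + U) = 1/(((-27734 + (65/181 + (-5 + 10)**2)) + 33185) - 45992) = 1/(((-27734 + (65/181 + 5**2)) + 33185) - 45992) = 1/(((-27734 + (65/181 + 25)) + 33185) - 45992) = 1/(((-27734 + 4590/181) + 33185) - 45992) = 1/((-5015264/181 + 33185) - 45992) = 1/(991221/181 - 45992) = 1/(-7333331/181) = -181/7333331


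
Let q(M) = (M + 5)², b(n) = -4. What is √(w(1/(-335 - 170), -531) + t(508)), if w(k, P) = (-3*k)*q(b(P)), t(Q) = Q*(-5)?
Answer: I*√647761985/505 ≈ 50.398*I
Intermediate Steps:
t(Q) = -5*Q
q(M) = (5 + M)²
w(k, P) = -3*k (w(k, P) = (-3*k)*(5 - 4)² = -3*k*1² = -3*k*1 = -3*k)
√(w(1/(-335 - 170), -531) + t(508)) = √(-3/(-335 - 170) - 5*508) = √(-3/(-505) - 2540) = √(-3*(-1/505) - 2540) = √(3/505 - 2540) = √(-1282697/505) = I*√647761985/505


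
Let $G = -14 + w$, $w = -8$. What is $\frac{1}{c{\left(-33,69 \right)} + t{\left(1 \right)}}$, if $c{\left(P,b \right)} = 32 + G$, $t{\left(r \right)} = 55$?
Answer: $\frac{1}{65} \approx 0.015385$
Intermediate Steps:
$G = -22$ ($G = -14 - 8 = -22$)
$c{\left(P,b \right)} = 10$ ($c{\left(P,b \right)} = 32 - 22 = 10$)
$\frac{1}{c{\left(-33,69 \right)} + t{\left(1 \right)}} = \frac{1}{10 + 55} = \frac{1}{65}$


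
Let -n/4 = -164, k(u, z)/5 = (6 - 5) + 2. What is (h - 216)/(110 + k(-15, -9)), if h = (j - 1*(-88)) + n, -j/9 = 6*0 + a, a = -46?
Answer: 942/125 ≈ 7.5360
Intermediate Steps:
k(u, z) = 15 (k(u, z) = 5*((6 - 5) + 2) = 5*(1 + 2) = 5*3 = 15)
j = 414 (j = -9*(6*0 - 46) = -9*(0 - 46) = -9*(-46) = 414)
n = 656 (n = -4*(-164) = 656)
h = 1158 (h = (414 - 1*(-88)) + 656 = (414 + 88) + 656 = 502 + 656 = 1158)
(h - 216)/(110 + k(-15, -9)) = (1158 - 216)/(110 + 15) = 942/125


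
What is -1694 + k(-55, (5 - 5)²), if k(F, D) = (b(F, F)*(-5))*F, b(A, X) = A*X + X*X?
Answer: 1662056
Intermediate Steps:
b(A, X) = X² + A*X (b(A, X) = A*X + X² = X² + A*X)
k(F, D) = -10*F³ (k(F, D) = ((F*(F + F))*(-5))*F = ((F*(2*F))*(-5))*F = ((2*F²)*(-5))*F = (-10*F²)*F = -10*F³)
-1694 + k(-55, (5 - 5)²) = -1694 - 10*(-55)³ = -1694 - 10*(-166375) = -1694 + 1663750 = 1662056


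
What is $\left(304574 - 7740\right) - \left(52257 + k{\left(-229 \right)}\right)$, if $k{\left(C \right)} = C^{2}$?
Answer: $192136$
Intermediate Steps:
$\left(304574 - 7740\right) - \left(52257 + k{\left(-229 \right)}\right) = \left(304574 - 7740\right) - 104698 = 296834 - 104698 = 192136$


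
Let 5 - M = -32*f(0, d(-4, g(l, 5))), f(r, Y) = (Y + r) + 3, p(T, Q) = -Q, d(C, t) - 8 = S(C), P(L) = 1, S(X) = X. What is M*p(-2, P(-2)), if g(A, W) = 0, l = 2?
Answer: -229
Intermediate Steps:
d(C, t) = 8 + C
f(r, Y) = 3 + Y + r
M = 229 (M = 5 - (-32)*(3 + (8 - 4) + 0) = 5 - (-32)*(3 + 4 + 0) = 5 - (-32)*7 = 5 - 1*(-224) = 5 + 224 = 229)
M*p(-2, P(-2)) = 229*(-1*1) = 229*(-1) = -229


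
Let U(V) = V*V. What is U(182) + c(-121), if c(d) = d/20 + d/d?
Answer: 662379/20 ≈ 33119.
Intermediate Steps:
U(V) = V**2
c(d) = 1 + d/20 (c(d) = d*(1/20) + 1 = d/20 + 1 = 1 + d/20)
U(182) + c(-121) = 182**2 + (1 + (1/20)*(-121)) = 33124 + (1 - 121/20) = 33124 - 101/20 = 662379/20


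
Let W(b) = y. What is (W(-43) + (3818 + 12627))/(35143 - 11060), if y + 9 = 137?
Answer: 16573/24083 ≈ 0.68816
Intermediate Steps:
y = 128 (y = -9 + 137 = 128)
W(b) = 128
(W(-43) + (3818 + 12627))/(35143 - 11060) = (128 + (3818 + 12627))/(35143 - 11060) = (128 + 16445)/24083 = 16573*(1/24083) = 16573/24083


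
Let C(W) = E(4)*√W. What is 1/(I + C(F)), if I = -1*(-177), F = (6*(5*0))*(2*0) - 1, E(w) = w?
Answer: 177/31345 - 4*I/31345 ≈ 0.0056468 - 0.00012761*I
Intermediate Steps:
F = -1 (F = (6*0)*0 - 1 = 0*0 - 1 = 0 - 1 = -1)
C(W) = 4*√W
I = 177
1/(I + C(F)) = 1/(177 + 4*√(-1)) = 1/(177 + 4*I) = (177 - 4*I)/31345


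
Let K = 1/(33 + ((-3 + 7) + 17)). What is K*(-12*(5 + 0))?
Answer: -10/9 ≈ -1.1111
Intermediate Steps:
K = 1/54 (K = 1/(33 + (4 + 17)) = 1/(33 + 21) = 1/54 ≈ 0.018519)
K*(-12*(5 + 0)) = (-12*(5 + 0))/54 = (-12*5)/54 = (1/54)*(-60) = -10/9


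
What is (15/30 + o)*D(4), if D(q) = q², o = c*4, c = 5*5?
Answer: 1608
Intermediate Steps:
c = 25
o = 100 (o = 25*4 = 100)
(15/30 + o)*D(4) = (15/30 + 100)*4² = (15*(1/30) + 100)*16 = (½ + 100)*16 = (201/2)*16 = 1608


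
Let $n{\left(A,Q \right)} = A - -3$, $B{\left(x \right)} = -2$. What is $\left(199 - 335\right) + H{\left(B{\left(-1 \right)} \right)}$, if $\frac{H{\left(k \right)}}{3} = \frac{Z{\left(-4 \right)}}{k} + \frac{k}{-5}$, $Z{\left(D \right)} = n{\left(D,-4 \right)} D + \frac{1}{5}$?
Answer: $- \frac{1411}{10} \approx -141.1$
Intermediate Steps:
$n{\left(A,Q \right)} = 3 + A$ ($n{\left(A,Q \right)} = A + 3 = 3 + A$)
$Z{\left(D \right)} = \frac{1}{5} + D \left(3 + D\right)$ ($Z{\left(D \right)} = \left(3 + D\right) D + \frac{1}{5} = D \left(3 + D\right) + \frac{1}{5} = \frac{1}{5} + D \left(3 + D\right)$)
$H{\left(k \right)} = - \frac{3 k}{5} + \frac{63}{5 k}$ ($H{\left(k \right)} = 3 \left(\frac{\frac{1}{5} - 4 \left(3 - 4\right)}{k} + \frac{k}{-5}\right) = 3 \left(\frac{\frac{1}{5} - -4}{k} + k \left(- \frac{1}{5}\right)\right) = 3 \left(\frac{\frac{1}{5} + 4}{k} - \frac{k}{5}\right) = 3 \left(\frac{21}{5 k} - \frac{k}{5}\right) = 3 \left(- \frac{k}{5} + \frac{21}{5 k}\right) = - \frac{3 k}{5} + \frac{63}{5 k}$)
$\left(199 - 335\right) + H{\left(B{\left(-1 \right)} \right)} = \left(199 - 335\right) + \frac{3 \left(21 - \left(-2\right)^{2}\right)}{5 \left(-2\right)} = -136 + \frac{3}{5} \left(- \frac{1}{2}\right) \left(21 - 4\right) = -136 + \frac{3}{5} \left(- \frac{1}{2}\right) 17 = -136 - \frac{51}{10} = - \frac{1411}{10}$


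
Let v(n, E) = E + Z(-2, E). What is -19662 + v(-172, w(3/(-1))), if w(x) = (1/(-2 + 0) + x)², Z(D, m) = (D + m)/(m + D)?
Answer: -78595/4 ≈ -19649.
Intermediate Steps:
Z(D, m) = 1 (Z(D, m) = (D + m)/(D + m) = 1)
w(x) = (-½ + x)² (w(x) = (1/(-2) + x)² = (-½ + x)²)
v(n, E) = 1 + E (v(n, E) = E + 1 = 1 + E)
-19662 + v(-172, w(3/(-1))) = -19662 + (1 + (-1 + 2*(3/(-1)))²/4) = -19662 + (1 + (-1 + 2*(3*(-1)))²/4) = -19662 + (1 + (-1 + 2*(-3))²/4) = -19662 + (1 + (-1 - 6)²/4) = -19662 + (1 + (¼)*(-7)²) = -19662 + (1 + (¼)*49) = -19662 + (1 + 49/4) = -19662 + 53/4 = -78595/4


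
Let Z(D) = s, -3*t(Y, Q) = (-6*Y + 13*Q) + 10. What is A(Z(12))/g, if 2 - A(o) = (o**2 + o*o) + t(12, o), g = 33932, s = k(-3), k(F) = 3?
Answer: -71/101796 ≈ -0.00069747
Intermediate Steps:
t(Y, Q) = -10/3 + 2*Y - 13*Q/3 (t(Y, Q) = -((-6*Y + 13*Q) + 10)/3 = -(10 - 6*Y + 13*Q)/3 = -10/3 + 2*Y - 13*Q/3)
s = 3
Z(D) = 3
A(o) = -56/3 - 2*o**2 + 13*o/3 (A(o) = 2 - ((o**2 + o*o) + (-10/3 + 2*12 - 13*o/3)) = 2 - ((o**2 + o**2) + (-10/3 + 24 - 13*o/3)) = 2 - (2*o**2 + (62/3 - 13*o/3)) = 2 - (62/3 + 2*o**2 - 13*o/3) = 2 + (-62/3 - 2*o**2 + 13*o/3) = -56/3 - 2*o**2 + 13*o/3)
A(Z(12))/g = (-56/3 - 2*3**2 + (13/3)*3)/33932 = (-56/3 - 2*9 + 13)*(1/33932) = (-56/3 - 18 + 13)*(1/33932) = -71/3*1/33932 = -71/101796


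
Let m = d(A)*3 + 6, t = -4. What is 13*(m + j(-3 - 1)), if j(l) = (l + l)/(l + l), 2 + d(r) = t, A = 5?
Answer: -143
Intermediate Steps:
d(r) = -6 (d(r) = -2 - 4 = -6)
j(l) = 1 (j(l) = (2*l)/((2*l)) = (2*l)*(1/(2*l)) = 1)
m = -12 (m = -6*3 + 6 = -18 + 6 = -12)
13*(m + j(-3 - 1)) = 13*(-12 + 1) = 13*(-11) = -143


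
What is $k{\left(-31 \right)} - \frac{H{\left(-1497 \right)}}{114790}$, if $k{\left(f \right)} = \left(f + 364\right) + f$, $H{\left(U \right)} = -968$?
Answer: $\frac{17333774}{57395} \approx 302.01$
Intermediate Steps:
$k{\left(f \right)} = 364 + 2 f$ ($k{\left(f \right)} = \left(364 + f\right) + f = 364 + 2 f$)
$k{\left(-31 \right)} - \frac{H{\left(-1497 \right)}}{114790} = \left(364 + 2 \left(-31\right)\right) - - \frac{968}{114790} = \left(364 - 62\right) - \left(-968\right) \frac{1}{114790} = 302 - - \frac{484}{57395} = 302 + \frac{484}{57395} = \frac{17333774}{57395}$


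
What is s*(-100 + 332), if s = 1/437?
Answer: 232/437 ≈ 0.53089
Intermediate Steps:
s = 1/437 ≈ 0.0022883
s*(-100 + 332) = (-100 + 332)/437 = (1/437)*232 = 232/437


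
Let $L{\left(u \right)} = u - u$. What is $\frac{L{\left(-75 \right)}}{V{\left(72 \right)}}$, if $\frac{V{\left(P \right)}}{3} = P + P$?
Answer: $0$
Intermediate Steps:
$L{\left(u \right)} = 0$
$V{\left(P \right)} = 6 P$ ($V{\left(P \right)} = 3 \left(P + P\right) = 3 \cdot 2 P = 6 P$)
$\frac{L{\left(-75 \right)}}{V{\left(72 \right)}} = \frac{0}{6 \cdot 72} = \frac{0}{432} = 0 \cdot \frac{1}{432} = 0$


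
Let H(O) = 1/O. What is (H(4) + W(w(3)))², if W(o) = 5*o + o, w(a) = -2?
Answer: 2209/16 ≈ 138.06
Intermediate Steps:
W(o) = 6*o
(H(4) + W(w(3)))² = (1/4 + 6*(-2))² = (¼ - 12)² = (-47/4)² = 2209/16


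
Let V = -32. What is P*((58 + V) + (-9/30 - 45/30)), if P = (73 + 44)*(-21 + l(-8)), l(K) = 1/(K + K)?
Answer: -4770909/80 ≈ -59636.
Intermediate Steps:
l(K) = 1/(2*K)
P = -39429/16 (P = (73 + 44)*(-21 + (½)/(-8)) = 117*(-21 + (½)*(-⅛)) = 117*(-21 - 1/16) = 117*(-337/16) = -39429/16 ≈ -2464.3)
P*((58 + V) + (-9/30 - 45/30)) = -39429*((58 - 32) + (-9/30 - 45/30))/16 = -39429*(26 + (-9*1/30 - 45*1/30))/16 = -39429*(26 + (-3/10 - 3/2))/16 = -39429*(26 - 9/5)/16 = -39429/16*121/5 = -4770909/80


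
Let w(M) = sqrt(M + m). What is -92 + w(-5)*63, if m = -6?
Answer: -92 + 63*I*sqrt(11) ≈ -92.0 + 208.95*I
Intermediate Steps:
w(M) = sqrt(-6 + M) (w(M) = sqrt(M - 6) = sqrt(-6 + M))
-92 + w(-5)*63 = -92 + sqrt(-6 - 5)*63 = -92 + sqrt(-11)*63 = -92 + (I*sqrt(11))*63 = -92 + 63*I*sqrt(11)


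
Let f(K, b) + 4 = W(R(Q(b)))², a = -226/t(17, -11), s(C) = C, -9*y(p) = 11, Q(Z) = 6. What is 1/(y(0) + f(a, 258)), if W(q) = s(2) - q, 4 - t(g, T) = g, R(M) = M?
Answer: 9/97 ≈ 0.092783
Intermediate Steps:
y(p) = -11/9 (y(p) = -⅑*11 = -11/9)
t(g, T) = 4 - g
W(q) = 2 - q
a = 226/13 (a = -226/(4 - 1*17) = -226/(4 - 17) = -226/(-13) = -226*(-1/13) = 226/13 ≈ 17.385)
f(K, b) = 12 (f(K, b) = -4 + (2 - 1*6)² = -4 + (2 - 6)² = -4 + (-4)² = -4 + 16 = 12)
1/(y(0) + f(a, 258)) = 1/(-11/9 + 12) = 1/(97/9) = 9/97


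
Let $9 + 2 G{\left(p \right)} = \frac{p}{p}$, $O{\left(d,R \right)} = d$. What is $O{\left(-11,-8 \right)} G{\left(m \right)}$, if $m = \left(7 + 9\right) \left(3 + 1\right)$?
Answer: $44$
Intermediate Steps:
$m = 64$ ($m = 16 \cdot 4 = 64$)
$G{\left(p \right)} = -4$ ($G{\left(p \right)} = - \frac{9}{2} + \frac{p \frac{1}{p}}{2} = - \frac{9}{2} + \frac{1}{2} \cdot 1 = - \frac{9}{2} + \frac{1}{2} = -4$)
$O{\left(-11,-8 \right)} G{\left(m \right)} = \left(-11\right) \left(-4\right) = 44$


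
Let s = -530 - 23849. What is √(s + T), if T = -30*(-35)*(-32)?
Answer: I*√57979 ≈ 240.79*I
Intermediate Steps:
s = -24379
T = -33600 (T = 1050*(-32) = -33600)
√(s + T) = √(-24379 - 33600) = √(-57979) = I*√57979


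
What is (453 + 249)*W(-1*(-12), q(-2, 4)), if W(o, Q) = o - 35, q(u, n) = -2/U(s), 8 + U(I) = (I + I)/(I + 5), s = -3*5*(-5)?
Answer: -16146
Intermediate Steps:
s = 75 (s = -15*(-5) = 75)
U(I) = -8 + 2*I/(5 + I) (U(I) = -8 + (I + I)/(I + 5) = -8 + (2*I)/(5 + I) = -8 + 2*I/(5 + I))
q(u, n) = 16/49 (q(u, n) = -2*(5 + 75)/(2*(-20 - 3*75)) = -2*40/(-20 - 225) = -2/(2*(1/80)*(-245)) = -2/(-49/8) = -2*(-8/49) = 16/49)
W(o, Q) = -35 + o
(453 + 249)*W(-1*(-12), q(-2, 4)) = (453 + 249)*(-35 - 1*(-12)) = 702*(-35 + 12) = 702*(-23) = -16146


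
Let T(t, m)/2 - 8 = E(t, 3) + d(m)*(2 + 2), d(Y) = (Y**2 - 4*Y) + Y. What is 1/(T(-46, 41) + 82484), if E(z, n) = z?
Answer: 1/94872 ≈ 1.0541e-5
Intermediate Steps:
d(Y) = Y**2 - 3*Y
T(t, m) = 16 + 2*t + 8*m*(-3 + m) (T(t, m) = 16 + 2*(t + (m*(-3 + m))*(2 + 2)) = 16 + 2*(t + (m*(-3 + m))*4) = 16 + 2*(t + 4*m*(-3 + m)) = 16 + (2*t + 8*m*(-3 + m)) = 16 + 2*t + 8*m*(-3 + m))
1/(T(-46, 41) + 82484) = 1/((16 + 2*(-46) + 8*41*(-3 + 41)) + 82484) = 1/((16 - 92 + 8*41*38) + 82484) = 1/((16 - 92 + 12464) + 82484) = 1/(12388 + 82484) = 1/94872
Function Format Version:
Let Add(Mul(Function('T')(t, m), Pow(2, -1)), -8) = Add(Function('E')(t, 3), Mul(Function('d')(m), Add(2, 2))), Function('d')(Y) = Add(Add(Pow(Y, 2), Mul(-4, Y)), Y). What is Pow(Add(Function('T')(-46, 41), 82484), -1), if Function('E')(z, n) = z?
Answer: Rational(1, 94872) ≈ 1.0541e-5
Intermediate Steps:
Function('d')(Y) = Add(Pow(Y, 2), Mul(-3, Y))
Function('T')(t, m) = Add(16, Mul(2, t), Mul(8, m, Add(-3, m))) (Function('T')(t, m) = Add(16, Mul(2, Add(t, Mul(Mul(m, Add(-3, m)), Add(2, 2))))) = Add(16, Mul(2, Add(t, Mul(Mul(m, Add(-3, m)), 4)))) = Add(16, Mul(2, Add(t, Mul(4, m, Add(-3, m))))) = Add(16, Add(Mul(2, t), Mul(8, m, Add(-3, m)))) = Add(16, Mul(2, t), Mul(8, m, Add(-3, m))))
Pow(Add(Function('T')(-46, 41), 82484), -1) = Pow(Add(Add(16, Mul(2, -46), Mul(8, 41, Add(-3, 41))), 82484), -1) = Pow(Add(Add(16, -92, Mul(8, 41, 38)), 82484), -1) = Pow(Add(Add(16, -92, 12464), 82484), -1) = Pow(Add(12388, 82484), -1) = Pow(94872, -1) = Rational(1, 94872)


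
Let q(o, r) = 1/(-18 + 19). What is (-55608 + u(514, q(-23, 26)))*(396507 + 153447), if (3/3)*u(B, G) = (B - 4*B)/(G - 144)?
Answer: -4372355381508/143 ≈ -3.0576e+10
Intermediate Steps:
q(o, r) = 1 (q(o, r) = 1/1 = 1)
u(B, G) = -3*B/(-144 + G) (u(B, G) = (B - 4*B)/(G - 144) = (-3*B)/(-144 + G) = -3*B/(-144 + G))
(-55608 + u(514, q(-23, 26)))*(396507 + 153447) = (-55608 - 3*514/(-144 + 1))*(396507 + 153447) = (-55608 - 3*514/(-143))*549954 = (-55608 - 3*514*(-1/143))*549954 = (-55608 + 1542/143)*549954 = -7950402/143*549954 = -4372355381508/143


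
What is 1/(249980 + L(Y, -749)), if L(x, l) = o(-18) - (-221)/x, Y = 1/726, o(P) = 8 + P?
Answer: 1/410416 ≈ 2.4366e-6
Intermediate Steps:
Y = 1/726 ≈ 0.0013774
L(x, l) = -10 + 221/x (L(x, l) = (8 - 18) - (-221)/x = -10 + 221/x)
1/(249980 + L(Y, -749)) = 1/(249980 + (-10 + 221/(1/726))) = 1/(249980 + (-10 + 221*726)) = 1/(249980 + (-10 + 160446)) = 1/(249980 + 160436) = 1/410416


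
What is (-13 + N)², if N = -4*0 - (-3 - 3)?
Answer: 49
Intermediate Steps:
N = 6 (N = 0 - 1*(-6) = 0 + 6 = 6)
(-13 + N)² = (-13 + 6)² = (-7)² = 49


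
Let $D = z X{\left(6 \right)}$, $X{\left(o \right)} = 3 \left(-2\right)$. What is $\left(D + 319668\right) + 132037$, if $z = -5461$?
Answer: $484471$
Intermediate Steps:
$X{\left(o \right)} = -6$
$D = 32766$ ($D = \left(-5461\right) \left(-6\right) = 32766$)
$\left(D + 319668\right) + 132037 = \left(32766 + 319668\right) + 132037 = 352434 + 132037 = 484471$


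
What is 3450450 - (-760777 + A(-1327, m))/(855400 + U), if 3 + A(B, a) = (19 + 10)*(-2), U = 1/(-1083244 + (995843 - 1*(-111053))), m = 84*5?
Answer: 69809249123150826/20231920801 ≈ 3.4505e+6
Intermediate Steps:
m = 420
U = 1/23652 (U = 1/(-1083244 + (995843 + 111053)) = 1/(-1083244 + 1106896) = 1/23652 ≈ 4.2280e-5)
A(B, a) = -61 (A(B, a) = -3 + (19 + 10)*(-2) = -3 + 29*(-2) = -3 - 58 = -61)
3450450 - (-760777 + A(-1327, m))/(855400 + U) = 3450450 - (-760777 - 61)/(855400 + 1/23652) = 3450450 - (-760838)/20231920801/23652 = 3450450 - (-760838)*23652/20231920801 = 3450450 - 1*(-17995340376/20231920801) = 3450450 + 17995340376/20231920801 = 69809249123150826/20231920801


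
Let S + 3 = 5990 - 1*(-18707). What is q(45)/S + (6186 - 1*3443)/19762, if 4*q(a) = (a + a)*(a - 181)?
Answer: 3631961/244001414 ≈ 0.014885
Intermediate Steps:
S = 24694 (S = -3 + (5990 - 1*(-18707)) = -3 + (5990 + 18707) = -3 + 24697 = 24694)
q(a) = a*(-181 + a)/2 (q(a) = ((a + a)*(a - 181))/4 = ((2*a)*(-181 + a))/4 = (2*a*(-181 + a))/4 = a*(-181 + a)/2)
q(45)/S + (6186 - 1*3443)/19762 = ((1/2)*45*(-181 + 45))/24694 + (6186 - 1*3443)/19762 = ((1/2)*45*(-136))*(1/24694) + (6186 - 3443)*(1/19762) = -3060*1/24694 + 2743*(1/19762) = -1530/12347 + 2743/19762 = 3631961/244001414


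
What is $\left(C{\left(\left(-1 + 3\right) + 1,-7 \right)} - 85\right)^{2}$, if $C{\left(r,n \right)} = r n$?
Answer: $11236$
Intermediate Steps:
$C{\left(r,n \right)} = n r$
$\left(C{\left(\left(-1 + 3\right) + 1,-7 \right)} - 85\right)^{2} = \left(- 7 \left(\left(-1 + 3\right) + 1\right) - 85\right)^{2} = \left(- 7 \left(2 + 1\right) - 85\right)^{2} = \left(\left(-7\right) 3 - 85\right)^{2} = \left(-21 - 85\right)^{2} = \left(-106\right)^{2} = 11236$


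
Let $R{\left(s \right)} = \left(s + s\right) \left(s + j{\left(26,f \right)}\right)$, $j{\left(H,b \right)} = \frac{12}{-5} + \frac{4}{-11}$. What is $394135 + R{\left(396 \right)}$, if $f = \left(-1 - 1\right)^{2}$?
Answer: $\frac{3527891}{5} \approx 7.0558 \cdot 10^{5}$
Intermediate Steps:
$f = 4$ ($f = \left(-2\right)^{2} = 4$)
$j{\left(H,b \right)} = - \frac{152}{55}$ ($j{\left(H,b \right)} = 12 \left(- \frac{1}{5}\right) + 4 \left(- \frac{1}{11}\right) = - \frac{12}{5} - \frac{4}{11} = - \frac{152}{55}$)
$R{\left(s \right)} = 2 s \left(- \frac{152}{55} + s\right)$ ($R{\left(s \right)} = \left(s + s\right) \left(s - \frac{152}{55}\right) = 2 s \left(- \frac{152}{55} + s\right)$)
$394135 + R{\left(396 \right)} = 394135 + \frac{2}{55} \cdot 396 \left(-152 + 55 \cdot 396\right) = 394135 + \frac{2}{55} \cdot 396 \left(-152 + 21780\right) = 394135 + \frac{2}{55} \cdot 396 \cdot 21628 = 394135 + \frac{1557216}{5} = \frac{3527891}{5}$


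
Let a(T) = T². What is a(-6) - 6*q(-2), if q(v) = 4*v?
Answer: 84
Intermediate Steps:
a(-6) - 6*q(-2) = (-6)² - 24*(-2) = 36 - 6*(-8) = 36 + 48 = 84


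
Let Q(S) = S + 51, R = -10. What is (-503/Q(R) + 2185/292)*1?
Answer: -57291/11972 ≈ -4.7854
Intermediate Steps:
Q(S) = 51 + S
(-503/Q(R) + 2185/292)*1 = (-503/(51 - 10) + 2185/292)*1 = (-503/41 + 2185*(1/292))*1 = (-503*1/41 + 2185/292)*1 = (-503/41 + 2185/292)*1 = -57291/11972*1 = -57291/11972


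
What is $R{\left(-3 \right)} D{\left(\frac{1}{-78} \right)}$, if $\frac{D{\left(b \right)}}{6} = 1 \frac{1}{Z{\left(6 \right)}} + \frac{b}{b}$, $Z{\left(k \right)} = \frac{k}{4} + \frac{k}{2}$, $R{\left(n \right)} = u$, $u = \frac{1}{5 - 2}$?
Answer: $\frac{22}{9} \approx 2.4444$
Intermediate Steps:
$u = \frac{1}{3} \approx 0.33333$
$R{\left(n \right)} = \frac{1}{3}$
$Z{\left(k \right)} = \frac{3 k}{4}$ ($Z{\left(k \right)} = k \frac{1}{4} + k \frac{1}{2} = \frac{k}{4} + \frac{k}{2} = \frac{3 k}{4}$)
$D{\left(b \right)} = \frac{22}{3}$ ($D{\left(b \right)} = 6 \left(1 \frac{1}{\frac{3}{4} \cdot 6} + \frac{b}{b}\right) = 6 \left(1 \frac{1}{\frac{9}{2}} + 1\right) = 6 \left(1 \cdot \frac{2}{9} + 1\right) = 6 \left(\frac{2}{9} + 1\right) = 6 \cdot \frac{11}{9} = \frac{22}{3}$)
$R{\left(-3 \right)} D{\left(\frac{1}{-78} \right)} = \frac{1}{3} \cdot \frac{22}{3} = \frac{22}{9}$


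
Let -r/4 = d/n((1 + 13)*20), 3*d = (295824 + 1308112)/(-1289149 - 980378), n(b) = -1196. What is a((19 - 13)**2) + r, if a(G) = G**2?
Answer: 2638350767888/2035765719 ≈ 1296.0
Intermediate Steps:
d = -1603936/6808581 (d = ((295824 + 1308112)/(-1289149 - 980378))/3 = (1603936/(-2269527))/3 = (1603936*(-1/2269527))/3 = (1/3)*(-1603936/2269527) = -1603936/6808581 ≈ -0.23558)
r = -1603936/2035765719 (r = -(-6415744)/(6808581*(-1196)) = -(-6415744)*(-1)/(6808581*1196) = -4*400984/2035765719 = -1603936/2035765719 ≈ -0.00078788)
a((19 - 13)**2) + r = ((19 - 13)**2)**2 - 1603936/2035765719 = (6**2)**2 - 1603936/2035765719 = 36**2 - 1603936/2035765719 = 1296 - 1603936/2035765719 = 2638350767888/2035765719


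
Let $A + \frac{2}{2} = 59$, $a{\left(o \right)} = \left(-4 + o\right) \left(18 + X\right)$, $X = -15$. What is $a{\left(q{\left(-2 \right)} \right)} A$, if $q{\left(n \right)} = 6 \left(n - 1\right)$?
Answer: $-3828$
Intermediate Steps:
$q{\left(n \right)} = -6 + 6 n$ ($q{\left(n \right)} = 6 \left(-1 + n\right) = -6 + 6 n$)
$a{\left(o \right)} = -12 + 3 o$ ($a{\left(o \right)} = \left(-4 + o\right) \left(18 - 15\right) = \left(-4 + o\right) 3 = -12 + 3 o$)
$A = 58$ ($A = -1 + 59 = 58$)
$a{\left(q{\left(-2 \right)} \right)} A = \left(-12 + 3 \left(-6 + 6 \left(-2\right)\right)\right) 58 = \left(-12 + 3 \left(-6 - 12\right)\right) 58 = \left(-12 + 3 \left(-18\right)\right) 58 = \left(-12 - 54\right) 58 = \left(-66\right) 58 = -3828$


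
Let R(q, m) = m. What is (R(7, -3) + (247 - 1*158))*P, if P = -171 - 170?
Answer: -29326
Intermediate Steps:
P = -341
(R(7, -3) + (247 - 1*158))*P = (-3 + (247 - 1*158))*(-341) = (-3 + (247 - 158))*(-341) = (-3 + 89)*(-341) = 86*(-341) = -29326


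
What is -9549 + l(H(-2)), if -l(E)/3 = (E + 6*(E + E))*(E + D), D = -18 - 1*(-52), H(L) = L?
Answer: -7053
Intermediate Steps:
D = 34 (D = -18 + 52 = 34)
l(E) = -39*E*(34 + E) (l(E) = -3*(E + 6*(E + E))*(E + 34) = -3*(E + 6*(2*E))*(34 + E) = -3*(E + 12*E)*(34 + E) = -3*13*E*(34 + E) = -39*E*(34 + E))
-9549 + l(H(-2)) = -9549 - 39*(-2)*(34 - 2) = -9549 - 39*(-2)*32 = -9549 + 2496 = -7053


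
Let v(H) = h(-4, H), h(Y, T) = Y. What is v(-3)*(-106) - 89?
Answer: 335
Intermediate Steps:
v(H) = -4
v(-3)*(-106) - 89 = -4*(-106) - 89 = 424 - 89 = 335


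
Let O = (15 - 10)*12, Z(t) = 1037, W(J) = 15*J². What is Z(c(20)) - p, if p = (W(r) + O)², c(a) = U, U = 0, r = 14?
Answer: -8998963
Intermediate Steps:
c(a) = 0
O = 60 (O = 5*12 = 60)
p = 9000000 (p = (15*14² + 60)² = (15*196 + 60)² = (2940 + 60)² = 3000² = 9000000)
Z(c(20)) - p = 1037 - 1*9000000 = 1037 - 9000000 = -8998963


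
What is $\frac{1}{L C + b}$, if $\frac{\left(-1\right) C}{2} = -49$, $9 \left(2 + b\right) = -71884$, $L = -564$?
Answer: $- \frac{9}{569350} \approx -1.5808 \cdot 10^{-5}$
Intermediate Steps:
$b = - \frac{71902}{9}$ ($b = -2 + \frac{1}{9} \left(-71884\right) = -2 - \frac{71884}{9} = - \frac{71902}{9} \approx -7989.1$)
$C = 98$ ($C = \left(-2\right) \left(-49\right) = 98$)
$\frac{1}{L C + b} = \frac{1}{\left(-564\right) 98 - \frac{71902}{9}} = \frac{1}{-55272 - \frac{71902}{9}} = \frac{1}{- \frac{569350}{9}} = - \frac{9}{569350}$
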